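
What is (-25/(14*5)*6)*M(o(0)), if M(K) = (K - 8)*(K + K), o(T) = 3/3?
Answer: 30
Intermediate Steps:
o(T) = 1 (o(T) = 3*(⅓) = 1)
M(K) = 2*K*(-8 + K) (M(K) = (-8 + K)*(2*K) = 2*K*(-8 + K))
(-25/(14*5)*6)*M(o(0)) = (-25/(14*5)*6)*(2*1*(-8 + 1)) = (-25/70*6)*(2*1*(-7)) = (-25*1/70*6)*(-14) = -5/14*6*(-14) = -15/7*(-14) = 30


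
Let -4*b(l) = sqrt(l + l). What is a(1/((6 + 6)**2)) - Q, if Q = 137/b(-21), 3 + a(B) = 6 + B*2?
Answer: 217/72 - 274*I*sqrt(42)/21 ≈ 3.0139 - 84.558*I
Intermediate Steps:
b(l) = -sqrt(2)*sqrt(l)/4 (b(l) = -sqrt(l + l)/4 = -sqrt(2)*sqrt(l)/4)
a(B) = 3 + 2*B (a(B) = -3 + (6 + B*2) = -3 + (6 + 2*B) = 3 + 2*B)
Q = 274*I*sqrt(42)/21 (Q = 137/((-sqrt(2)*sqrt(-21)/4)) = 137/((-sqrt(2)*I*sqrt(21)/4)) = 137/((-I*sqrt(42)/4)) = 137*(2*I*sqrt(42)/21) = 274*I*sqrt(42)/21 ≈ 84.558*I)
a(1/((6 + 6)**2)) - Q = (3 + 2/((6 + 6)**2)) - 274*I*sqrt(42)/21 = (3 + 2/(12**2)) - 274*I*sqrt(42)/21 = (3 + 2/144) - 274*I*sqrt(42)/21 = (3 + 2*(1/144)) - 274*I*sqrt(42)/21 = (3 + 1/72) - 274*I*sqrt(42)/21 = 217/72 - 274*I*sqrt(42)/21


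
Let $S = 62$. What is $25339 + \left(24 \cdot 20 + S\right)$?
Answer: $25881$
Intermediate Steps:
$25339 + \left(24 \cdot 20 + S\right) = 25339 + \left(24 \cdot 20 + 62\right) = 25339 + \left(480 + 62\right) = 25339 + 542 = 25881$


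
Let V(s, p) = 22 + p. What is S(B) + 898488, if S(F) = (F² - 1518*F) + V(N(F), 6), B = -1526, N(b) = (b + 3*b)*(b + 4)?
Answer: 5543660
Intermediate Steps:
N(b) = 4*b*(4 + b) (N(b) = (4*b)*(4 + b) = 4*b*(4 + b))
S(F) = 28 + F² - 1518*F (S(F) = (F² - 1518*F) + (22 + 6) = (F² - 1518*F) + 28 = 28 + F² - 1518*F)
S(B) + 898488 = (28 + (-1526)² - 1518*(-1526)) + 898488 = (28 + 2328676 + 2316468) + 898488 = 4645172 + 898488 = 5543660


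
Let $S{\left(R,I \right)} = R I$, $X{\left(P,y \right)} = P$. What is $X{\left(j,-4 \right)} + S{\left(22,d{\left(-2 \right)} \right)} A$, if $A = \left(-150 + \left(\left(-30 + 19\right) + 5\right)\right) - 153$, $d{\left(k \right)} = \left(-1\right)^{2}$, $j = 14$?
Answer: $-6784$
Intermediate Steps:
$d{\left(k \right)} = 1$
$A = -309$ ($A = \left(-150 + \left(-11 + 5\right)\right) - 153 = \left(-150 - 6\right) - 153 = -156 - 153 = -309$)
$S{\left(R,I \right)} = I R$
$X{\left(j,-4 \right)} + S{\left(22,d{\left(-2 \right)} \right)} A = 14 + 1 \cdot 22 \left(-309\right) = 14 + 22 \left(-309\right) = 14 - 6798 = -6784$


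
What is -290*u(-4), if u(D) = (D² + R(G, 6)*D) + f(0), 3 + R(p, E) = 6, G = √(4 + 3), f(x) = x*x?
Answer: -1160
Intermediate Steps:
f(x) = x²
G = √7 ≈ 2.6458
R(p, E) = 3 (R(p, E) = -3 + 6 = 3)
u(D) = D² + 3*D (u(D) = (D² + 3*D) + 0² = (D² + 3*D) + 0 = D² + 3*D)
-290*u(-4) = -(-1160)*(3 - 4) = -(-1160)*(-1) = -290*4 = -1160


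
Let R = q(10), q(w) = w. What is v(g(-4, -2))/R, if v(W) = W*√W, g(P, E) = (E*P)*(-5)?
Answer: -8*I*√10 ≈ -25.298*I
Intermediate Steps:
g(P, E) = -5*E*P
v(W) = W^(3/2)
R = 10
v(g(-4, -2))/R = (-5*(-2)*(-4))^(3/2)/10 = (-40)^(3/2)*(⅒) = -80*I*√10*(⅒) = -8*I*√10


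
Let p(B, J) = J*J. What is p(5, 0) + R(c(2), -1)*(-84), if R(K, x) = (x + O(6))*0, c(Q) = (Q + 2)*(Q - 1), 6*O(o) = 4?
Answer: 0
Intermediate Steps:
O(o) = ⅔ (O(o) = (⅙)*4 = ⅔)
c(Q) = (-1 + Q)*(2 + Q) (c(Q) = (2 + Q)*(-1 + Q) = (-1 + Q)*(2 + Q))
R(K, x) = 0 (R(K, x) = (x + ⅔)*0 = (⅔ + x)*0 = 0)
p(B, J) = J²
p(5, 0) + R(c(2), -1)*(-84) = 0² + 0*(-84) = 0 + 0 = 0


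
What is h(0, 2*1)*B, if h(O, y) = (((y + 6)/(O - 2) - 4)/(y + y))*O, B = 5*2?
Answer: 0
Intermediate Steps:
B = 10
h(O, y) = O*(-4 + (6 + y)/(-2 + O))/(2*y) (h(O, y) = (((6 + y)/(-2 + O) - 4)/((2*y)))*O = (((6 + y)/(-2 + O) - 4)*(1/(2*y)))*O = ((-4 + (6 + y)/(-2 + O))*(1/(2*y)))*O = ((-4 + (6 + y)/(-2 + O))/(2*y))*O = O*(-4 + (6 + y)/(-2 + O))/(2*y))
h(0, 2*1)*B = ((½)*0*(14 + 2*1 - 4*0)/((2*1)*(-2 + 0)))*10 = ((½)*0*(14 + 2 + 0)/(2*(-2)))*10 = ((½)*0*(½)*(-½)*16)*10 = 0*10 = 0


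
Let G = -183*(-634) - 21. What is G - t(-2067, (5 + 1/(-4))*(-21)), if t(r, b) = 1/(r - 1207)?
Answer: 379787275/3274 ≈ 1.1600e+5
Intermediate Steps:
t(r, b) = 1/(-1207 + r)
G = 116001 (G = 116022 - 21 = 116001)
G - t(-2067, (5 + 1/(-4))*(-21)) = 116001 - 1/(-1207 - 2067) = 116001 - 1/(-3274) = 116001 - 1*(-1/3274) = 116001 + 1/3274 = 379787275/3274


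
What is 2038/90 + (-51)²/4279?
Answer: 4477346/192555 ≈ 23.252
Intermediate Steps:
2038/90 + (-51)²/4279 = 2038*(1/90) + 2601*(1/4279) = 1019/45 + 2601/4279 = 4477346/192555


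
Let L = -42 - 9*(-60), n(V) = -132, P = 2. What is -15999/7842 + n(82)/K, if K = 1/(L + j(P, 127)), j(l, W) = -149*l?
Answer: -69014933/2614 ≈ -26402.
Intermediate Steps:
L = 498 (L = -42 + 540 = 498)
K = 1/200 (K = 1/(498 - 149*2) = 1/(498 - 298) = 1/200 ≈ 0.0050000)
-15999/7842 + n(82)/K = -15999/7842 - 132/1/200 = -15999*1/7842 - 132*200 = -5333/2614 - 26400 = -69014933/2614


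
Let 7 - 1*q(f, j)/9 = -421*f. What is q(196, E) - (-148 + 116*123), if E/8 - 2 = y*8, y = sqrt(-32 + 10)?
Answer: 728587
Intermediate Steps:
y = I*sqrt(22) (y = sqrt(-22) = I*sqrt(22) ≈ 4.6904*I)
E = 16 + 64*I*sqrt(22) (E = 16 + 8*((I*sqrt(22))*8) = 16 + 8*(8*I*sqrt(22)) = 16 + 64*I*sqrt(22) ≈ 16.0 + 300.19*I)
q(f, j) = 63 + 3789*f (q(f, j) = 63 - (-3789)*f = 63 + 3789*f)
q(196, E) - (-148 + 116*123) = (63 + 3789*196) - (-148 + 116*123) = (63 + 742644) - (-148 + 14268) = 742707 - 1*14120 = 742707 - 14120 = 728587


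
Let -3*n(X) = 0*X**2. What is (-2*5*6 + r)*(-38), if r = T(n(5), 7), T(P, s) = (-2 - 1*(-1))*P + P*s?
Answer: 2280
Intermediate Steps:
n(X) = 0 (n(X) = -0*X**2 = -1/3*0 = 0)
T(P, s) = -P + P*s (T(P, s) = (-2 + 1)*P + P*s = -P + P*s)
r = 0 (r = 0*(-1 + 7) = 0*6 = 0)
(-2*5*6 + r)*(-38) = (-2*5*6 + 0)*(-38) = (-10*6 + 0)*(-38) = (-60 + 0)*(-38) = -60*(-38) = 2280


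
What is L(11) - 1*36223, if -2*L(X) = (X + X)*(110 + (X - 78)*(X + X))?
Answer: -21219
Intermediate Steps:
L(X) = -X*(110 + 2*X*(-78 + X)) (L(X) = -(X + X)*(110 + (X - 78)*(X + X))/2 = -2*X*(110 + (-78 + X)*(2*X))/2 = -2*X*(110 + 2*X*(-78 + X))/2 = -X*(110 + 2*X*(-78 + X)))
L(11) - 1*36223 = 2*11*(-55 - 1*11² + 78*11) - 1*36223 = 2*11*(-55 - 1*121 + 858) - 36223 = 2*11*(-55 - 121 + 858) - 36223 = 2*11*682 - 36223 = 15004 - 36223 = -21219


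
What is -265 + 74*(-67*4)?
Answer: -20097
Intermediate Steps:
-265 + 74*(-67*4) = -265 + 74*(-268) = -265 - 19832 = -20097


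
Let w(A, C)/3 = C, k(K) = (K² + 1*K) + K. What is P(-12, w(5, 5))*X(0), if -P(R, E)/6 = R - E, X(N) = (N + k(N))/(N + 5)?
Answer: 0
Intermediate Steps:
k(K) = K² + 2*K (k(K) = (K² + K) + K = (K + K²) + K = K² + 2*K)
w(A, C) = 3*C
X(N) = (N + N*(2 + N))/(5 + N) (X(N) = (N + N*(2 + N))/(N + 5) = (N + N*(2 + N))/(5 + N))
P(R, E) = -6*R + 6*E (P(R, E) = -6*(R - E) = -6*R + 6*E)
P(-12, w(5, 5))*X(0) = (-6*(-12) + 6*(3*5))*(0*(3 + 0)/(5 + 0)) = (72 + 6*15)*(0*3/5) = (72 + 90)*(0*(⅕)*3) = 162*0 = 0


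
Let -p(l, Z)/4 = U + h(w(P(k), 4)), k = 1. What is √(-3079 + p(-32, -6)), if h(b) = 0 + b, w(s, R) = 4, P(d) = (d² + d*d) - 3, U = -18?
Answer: I*√3023 ≈ 54.982*I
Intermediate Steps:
P(d) = -3 + 2*d² (P(d) = (d² + d²) - 3 = 2*d² - 3 = -3 + 2*d²)
h(b) = b
p(l, Z) = 56 (p(l, Z) = -4*(-18 + 4) = -4*(-14) = 56)
√(-3079 + p(-32, -6)) = √(-3079 + 56) = √(-3023) = I*√3023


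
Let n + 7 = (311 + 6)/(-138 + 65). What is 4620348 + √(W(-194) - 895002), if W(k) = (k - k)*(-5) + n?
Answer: 4620348 + I*√4769526102/73 ≈ 4.6204e+6 + 946.05*I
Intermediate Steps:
n = -828/73 (n = -7 + (311 + 6)/(-138 + 65) = -7 + 317/(-73) = -7 + 317*(-1/73) = -7 - 317/73 = -828/73 ≈ -11.342)
W(k) = -828/73 (W(k) = (k - k)*(-5) - 828/73 = 0*(-5) - 828/73 = 0 - 828/73 = -828/73)
4620348 + √(W(-194) - 895002) = 4620348 + √(-828/73 - 895002) = 4620348 + √(-65335974/73) = 4620348 + I*√4769526102/73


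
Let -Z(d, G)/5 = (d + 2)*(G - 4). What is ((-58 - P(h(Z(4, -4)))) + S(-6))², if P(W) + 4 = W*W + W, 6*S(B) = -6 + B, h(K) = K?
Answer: 3351946816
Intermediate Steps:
Z(d, G) = -5*(-4 + G)*(2 + d) (Z(d, G) = -5*(d + 2)*(G - 4) = -5*(2 + d)*(-4 + G) = -5*(-4 + G)*(2 + d))
S(B) = -1 + B/6 (S(B) = (-6 + B)/6 = -1 + B/6)
P(W) = -4 + W + W² (P(W) = -4 + (W*W + W) = -4 + (W² + W) = -4 + (W + W²) = -4 + W + W²)
((-58 - P(h(Z(4, -4)))) + S(-6))² = ((-58 - (-4 + (40 - 10*(-4) + 20*4 - 5*(-4)*4) + (40 - 10*(-4) + 20*4 - 5*(-4)*4)²)) + (-1 + (⅙)*(-6)))² = ((-58 - (-4 + (40 + 40 + 80 + 80) + (40 + 40 + 80 + 80)²)) + (-1 - 1))² = ((-58 - (-4 + 240 + 240²)) - 2)² = ((-58 - (-4 + 240 + 57600)) - 2)² = ((-58 - 1*57836) - 2)² = ((-58 - 57836) - 2)² = (-57894 - 2)² = (-57896)² = 3351946816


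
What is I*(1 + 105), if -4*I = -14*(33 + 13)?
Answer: 17066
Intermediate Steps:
I = 161 (I = -(-7)*(33 + 13)/2 = -(-7)*46/2 = -1/4*(-644) = 161)
I*(1 + 105) = 161*(1 + 105) = 161*106 = 17066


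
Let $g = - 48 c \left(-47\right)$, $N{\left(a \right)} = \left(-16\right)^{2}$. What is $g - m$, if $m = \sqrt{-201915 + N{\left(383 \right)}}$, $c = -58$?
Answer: $-130848 - i \sqrt{201659} \approx -1.3085 \cdot 10^{5} - 449.06 i$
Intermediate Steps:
$N{\left(a \right)} = 256$
$m = i \sqrt{201659}$ ($m = \sqrt{-201915 + 256} = \sqrt{-201659} = i \sqrt{201659} \approx 449.06 i$)
$g = -130848$ ($g = \left(-48\right) \left(-58\right) \left(-47\right) = 2784 \left(-47\right) = -130848$)
$g - m = -130848 - i \sqrt{201659}$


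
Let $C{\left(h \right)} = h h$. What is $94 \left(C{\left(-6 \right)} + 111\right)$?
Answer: $13818$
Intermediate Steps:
$C{\left(h \right)} = h^{2}$
$94 \left(C{\left(-6 \right)} + 111\right) = 94 \left(\left(-6\right)^{2} + 111\right) = 94 \left(36 + 111\right) = 94 \cdot 147 = 13818$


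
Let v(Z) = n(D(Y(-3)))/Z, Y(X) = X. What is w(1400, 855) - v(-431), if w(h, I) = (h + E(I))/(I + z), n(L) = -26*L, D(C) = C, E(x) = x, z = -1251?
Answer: -85547/15516 ≈ -5.5135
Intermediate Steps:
v(Z) = 78/Z (v(Z) = (-26*(-3))/Z = 78/Z)
w(h, I) = (I + h)/(-1251 + I) (w(h, I) = (h + I)/(I - 1251) = (I + h)/(-1251 + I))
w(1400, 855) - v(-431) = (855 + 1400)/(-1251 + 855) - 78/(-431) = 2255/(-396) - 78*(-1)/431 = -1/396*2255 - 1*(-78/431) = -205/36 + 78/431 = -85547/15516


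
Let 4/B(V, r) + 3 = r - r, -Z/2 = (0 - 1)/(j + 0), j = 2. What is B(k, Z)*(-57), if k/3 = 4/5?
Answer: 76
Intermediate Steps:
Z = 1 (Z = -2*(0 - 1)/(2 + 0) = -(-2)/2 = -2*(-1/2) = 1)
k = 12/5 (k = 3*(4/5) = 12/5 ≈ 2.4000)
B(V, r) = -4/3 (B(V, r) = 4/(-3 + (r - r)) = 4/(-3 + 0) = 4/(-3) = 4*(-1/3) = -4/3)
B(k, Z)*(-57) = -4/3*(-57) = 76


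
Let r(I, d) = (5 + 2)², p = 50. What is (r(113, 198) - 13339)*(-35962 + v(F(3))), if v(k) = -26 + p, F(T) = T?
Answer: 477616020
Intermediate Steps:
v(k) = 24 (v(k) = -26 + 50 = 24)
r(I, d) = 49 (r(I, d) = 7² = 49)
(r(113, 198) - 13339)*(-35962 + v(F(3))) = (49 - 13339)*(-35962 + 24) = -13290*(-35938) = 477616020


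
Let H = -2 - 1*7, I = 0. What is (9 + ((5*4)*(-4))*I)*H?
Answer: -81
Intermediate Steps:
H = -9 (H = -2 - 7 = -9)
(9 + ((5*4)*(-4))*I)*H = (9 + ((5*4)*(-4))*0)*(-9) = (9 + (20*(-4))*0)*(-9) = (9 - 80*0)*(-9) = (9 + 0)*(-9) = 9*(-9) = -81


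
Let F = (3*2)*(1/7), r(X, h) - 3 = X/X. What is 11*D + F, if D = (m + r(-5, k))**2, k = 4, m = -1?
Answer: 699/7 ≈ 99.857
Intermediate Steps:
r(X, h) = 4 (r(X, h) = 3 + X/X = 3 + 1 = 4)
F = 6/7 (F = 6*(1*(1/7)) = 6*(1/7) = 6/7 ≈ 0.85714)
D = 9 (D = (-1 + 4)**2 = 3**2 = 9)
11*D + F = 11*9 + 6/7 = 99 + 6/7 = 699/7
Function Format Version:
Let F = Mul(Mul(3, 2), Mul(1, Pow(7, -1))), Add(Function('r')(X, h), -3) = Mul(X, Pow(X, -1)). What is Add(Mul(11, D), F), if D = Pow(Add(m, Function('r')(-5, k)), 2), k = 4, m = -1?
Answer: Rational(699, 7) ≈ 99.857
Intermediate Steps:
Function('r')(X, h) = 4 (Function('r')(X, h) = Add(3, Mul(X, Pow(X, -1))) = Add(3, 1) = 4)
F = Rational(6, 7) (F = Mul(6, Mul(1, Rational(1, 7))) = Mul(6, Rational(1, 7)) = Rational(6, 7) ≈ 0.85714)
D = 9 (D = Pow(Add(-1, 4), 2) = Pow(3, 2) = 9)
Add(Mul(11, D), F) = Add(Mul(11, 9), Rational(6, 7)) = Add(99, Rational(6, 7)) = Rational(699, 7)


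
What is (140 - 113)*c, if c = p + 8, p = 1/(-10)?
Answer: 2133/10 ≈ 213.30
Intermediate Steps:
p = -⅒ ≈ -0.10000
c = 79/10 (c = -⅒ + 8 = 79/10 ≈ 7.9000)
(140 - 113)*c = (140 - 113)*(79/10) = 27*(79/10) = 2133/10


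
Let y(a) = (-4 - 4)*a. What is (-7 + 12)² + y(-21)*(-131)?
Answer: -21983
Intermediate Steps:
y(a) = -8*a
(-7 + 12)² + y(-21)*(-131) = (-7 + 12)² - 8*(-21)*(-131) = 5² + 168*(-131) = 25 - 22008 = -21983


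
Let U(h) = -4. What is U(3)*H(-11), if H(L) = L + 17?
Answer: -24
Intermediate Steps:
H(L) = 17 + L
U(3)*H(-11) = -4*(17 - 11) = -4*6 = -24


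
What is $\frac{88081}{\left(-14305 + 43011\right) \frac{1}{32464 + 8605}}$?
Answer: $\frac{3617398589}{28706} \approx 1.2602 \cdot 10^{5}$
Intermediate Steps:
$\frac{88081}{\left(-14305 + 43011\right) \frac{1}{32464 + 8605}} = \frac{88081}{28706 \cdot \frac{1}{41069}} = \frac{88081}{\frac{28706}{41069}} = 88081 \cdot \frac{41069}{28706} = \frac{3617398589}{28706}$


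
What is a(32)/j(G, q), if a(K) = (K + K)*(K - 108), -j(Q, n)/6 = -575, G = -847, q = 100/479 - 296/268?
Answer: -2432/1725 ≈ -1.4099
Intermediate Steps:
q = -28746/32093 (q = 100*(1/479) - 296*1/268 = 100/479 - 74/67 = -28746/32093 ≈ -0.89571)
j(Q, n) = 3450 (j(Q, n) = -6*(-575) = 3450)
a(K) = 2*K*(-108 + K) (a(K) = (2*K)*(-108 + K) = 2*K*(-108 + K))
a(32)/j(G, q) = (2*32*(-108 + 32))/3450 = (2*32*(-76))*(1/3450) = -4864*1/3450 = -2432/1725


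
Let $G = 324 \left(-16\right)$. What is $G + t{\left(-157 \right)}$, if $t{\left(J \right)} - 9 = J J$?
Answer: $19474$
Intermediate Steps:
$G = -5184$
$t{\left(J \right)} = 9 + J^{2}$ ($t{\left(J \right)} = 9 + J J = 9 + J^{2}$)
$G + t{\left(-157 \right)} = -5184 + \left(9 + \left(-157\right)^{2}\right) = -5184 + \left(9 + 24649\right) = -5184 + 24658 = 19474$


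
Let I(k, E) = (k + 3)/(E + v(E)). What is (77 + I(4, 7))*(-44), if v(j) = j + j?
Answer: -10208/3 ≈ -3402.7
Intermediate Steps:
v(j) = 2*j
I(k, E) = (3 + k)/(3*E) (I(k, E) = (k + 3)/(E + 2*E) = (3 + k)/((3*E)) = (3 + k)*(1/(3*E)) = (3 + k)/(3*E))
(77 + I(4, 7))*(-44) = (77 + (1/3)*(3 + 4)/7)*(-44) = (77 + (1/3)*(1/7)*7)*(-44) = (77 + 1/3)*(-44) = (232/3)*(-44) = -10208/3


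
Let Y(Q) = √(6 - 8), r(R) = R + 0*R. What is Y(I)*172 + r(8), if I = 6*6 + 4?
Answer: 8 + 172*I*√2 ≈ 8.0 + 243.24*I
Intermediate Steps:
r(R) = R (r(R) = R + 0 = R)
I = 40 (I = 36 + 4 = 40)
Y(Q) = I*√2 (Y(Q) = √(-2) = I*√2)
Y(I)*172 + r(8) = (I*√2)*172 + 8 = 172*I*√2 + 8 = 8 + 172*I*√2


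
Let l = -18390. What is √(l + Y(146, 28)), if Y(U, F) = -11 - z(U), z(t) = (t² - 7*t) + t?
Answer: 11*I*√321 ≈ 197.08*I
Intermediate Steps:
z(t) = t² - 6*t
Y(U, F) = -11 - U*(-6 + U)
√(l + Y(146, 28)) = √(-18390 + (-11 - 1*146*(-6 + 146))) = √(-18390 + (-11 - 1*146*140)) = √(-18390 + (-11 - 20440)) = √(-18390 - 20451) = √(-38841) = 11*I*√321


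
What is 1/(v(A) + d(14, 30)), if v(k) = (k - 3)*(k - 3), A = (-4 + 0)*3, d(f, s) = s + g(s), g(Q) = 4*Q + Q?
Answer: 1/405 ≈ 0.0024691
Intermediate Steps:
g(Q) = 5*Q
d(f, s) = 6*s (d(f, s) = s + 5*s = 6*s)
A = -12 (A = -4*3 = -12)
v(k) = (-3 + k)² (v(k) = (-3 + k)*(-3 + k) = (-3 + k)²)
1/(v(A) + d(14, 30)) = 1/((-3 - 12)² + 6*30) = 1/((-15)² + 180) = 1/(225 + 180) = 1/405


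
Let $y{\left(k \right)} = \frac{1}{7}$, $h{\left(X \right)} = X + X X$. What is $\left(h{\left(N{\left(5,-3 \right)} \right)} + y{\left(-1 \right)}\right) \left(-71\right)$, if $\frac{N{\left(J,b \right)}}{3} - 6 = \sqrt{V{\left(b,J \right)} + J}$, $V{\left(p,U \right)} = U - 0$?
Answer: $- \frac{214775}{7} - 7881 \sqrt{10} \approx -55604.0$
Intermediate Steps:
$V{\left(p,U \right)} = U$ ($V{\left(p,U \right)} = U + 0 = U$)
$N{\left(J,b \right)} = 18 + 3 \sqrt{2} \sqrt{J}$ ($N{\left(J,b \right)} = 18 + 3 \sqrt{J + J} = 18 + 3 \sqrt{2 J} = 18 + 3 \sqrt{2} \sqrt{J}$)
$h{\left(X \right)} = X + X^{2}$
$y{\left(k \right)} = \frac{1}{7}$
$\left(h{\left(N{\left(5,-3 \right)} \right)} + y{\left(-1 \right)}\right) \left(-71\right) = \left(\left(18 + 3 \sqrt{2} \sqrt{5}\right) \left(1 + \left(18 + 3 \sqrt{2} \sqrt{5}\right)\right) + \frac{1}{7}\right) \left(-71\right) = \left(\left(18 + 3 \sqrt{10}\right) \left(1 + \left(18 + 3 \sqrt{10}\right)\right) + \frac{1}{7}\right) \left(-71\right) = \left(\left(18 + 3 \sqrt{10}\right) \left(19 + 3 \sqrt{10}\right) + \frac{1}{7}\right) \left(-71\right) = \left(\frac{1}{7} + \left(18 + 3 \sqrt{10}\right) \left(19 + 3 \sqrt{10}\right)\right) \left(-71\right) = - \frac{71}{7} - 71 \left(18 + 3 \sqrt{10}\right) \left(19 + 3 \sqrt{10}\right)$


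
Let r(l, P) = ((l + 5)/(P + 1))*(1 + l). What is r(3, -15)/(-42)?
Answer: 8/147 ≈ 0.054422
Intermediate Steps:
r(l, P) = (1 + l)*(5 + l)/(1 + P) (r(l, P) = ((5 + l)/(1 + P))*(1 + l) = (1 + l)*(5 + l)/(1 + P))
r(3, -15)/(-42) = ((5 + 3**2 + 6*3)/(1 - 15))/(-42) = ((5 + 9 + 18)/(-14))*(-1/42) = -1/14*32*(-1/42) = -16/7*(-1/42) = 8/147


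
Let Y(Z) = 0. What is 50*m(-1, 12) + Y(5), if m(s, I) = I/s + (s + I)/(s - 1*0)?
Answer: -1150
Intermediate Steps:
m(s, I) = I/s + (I + s)/s (m(s, I) = I/s + (I + s)/(s + 0) = I/s + (I + s)/s)
50*m(-1, 12) + Y(5) = 50*((-1 + 2*12)/(-1)) + 0 = 50*(-(-1 + 24)) + 0 = 50*(-1*23) + 0 = 50*(-23) + 0 = -1150 + 0 = -1150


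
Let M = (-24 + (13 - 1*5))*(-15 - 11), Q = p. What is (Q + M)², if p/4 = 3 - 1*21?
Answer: 118336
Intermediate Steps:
p = -72 (p = 4*(3 - 1*21) = 4*(3 - 21) = 4*(-18) = -72)
Q = -72
M = 416 (M = (-24 + (13 - 5))*(-26) = (-24 + 8)*(-26) = -16*(-26) = 416)
(Q + M)² = (-72 + 416)² = 344² = 118336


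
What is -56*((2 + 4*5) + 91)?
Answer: -6328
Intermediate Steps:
-56*((2 + 4*5) + 91) = -56*((2 + 20) + 91) = -56*(22 + 91) = -56*113 = -6328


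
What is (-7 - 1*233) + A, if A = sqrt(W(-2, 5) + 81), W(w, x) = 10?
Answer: -240 + sqrt(91) ≈ -230.46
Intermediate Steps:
A = sqrt(91) (A = sqrt(10 + 81) = sqrt(91) ≈ 9.5394)
(-7 - 1*233) + A = (-7 - 1*233) + sqrt(91) = (-7 - 233) + sqrt(91) = -240 + sqrt(91)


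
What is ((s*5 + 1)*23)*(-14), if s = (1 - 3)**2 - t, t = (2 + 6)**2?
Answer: 96278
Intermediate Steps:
t = 64 (t = 8**2 = 64)
s = -60 (s = (1 - 3)**2 - 1*64 = (-2)**2 - 64 = 4 - 64 = -60)
((s*5 + 1)*23)*(-14) = ((-60*5 + 1)*23)*(-14) = ((-300 + 1)*23)*(-14) = -299*23*(-14) = -6877*(-14) = 96278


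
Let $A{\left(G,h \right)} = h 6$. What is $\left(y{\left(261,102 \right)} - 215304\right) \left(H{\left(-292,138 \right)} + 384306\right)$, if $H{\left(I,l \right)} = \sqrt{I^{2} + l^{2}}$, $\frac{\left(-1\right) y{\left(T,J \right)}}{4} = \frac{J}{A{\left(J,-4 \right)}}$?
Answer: $-82736085822 - 430574 \sqrt{26077} \approx -8.2806 \cdot 10^{10}$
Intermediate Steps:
$A{\left(G,h \right)} = 6 h$
$y{\left(T,J \right)} = \frac{J}{6}$ ($y{\left(T,J \right)} = - 4 \frac{J}{6 \left(-4\right)} = - 4 \frac{J}{-24} = - 4 J \left(- \frac{1}{24}\right) = - 4 \left(- \frac{J}{24}\right) = \frac{J}{6}$)
$\left(y{\left(261,102 \right)} - 215304\right) \left(H{\left(-292,138 \right)} + 384306\right) = \left(\frac{1}{6} \cdot 102 - 215304\right) \left(\sqrt{\left(-292\right)^{2} + 138^{2}} + 384306\right) = \left(17 - 215304\right) \left(\sqrt{85264 + 19044} + 384306\right) = - 215287 \left(\sqrt{104308} + 384306\right) = - 215287 \left(2 \sqrt{26077} + 384306\right) = - 215287 \left(384306 + 2 \sqrt{26077}\right) = -82736085822 - 430574 \sqrt{26077}$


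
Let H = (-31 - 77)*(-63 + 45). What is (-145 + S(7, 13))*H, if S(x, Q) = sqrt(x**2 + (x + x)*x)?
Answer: -281880 + 13608*sqrt(3) ≈ -2.5831e+5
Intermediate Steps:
H = 1944 (H = -108*(-18) = 1944)
S(x, Q) = sqrt(3)*sqrt(x**2) (S(x, Q) = sqrt(x**2 + (2*x)*x) = sqrt(x**2 + 2*x**2) = sqrt(3*x**2) = sqrt(3)*sqrt(x**2))
(-145 + S(7, 13))*H = (-145 + sqrt(3)*sqrt(7**2))*1944 = (-145 + sqrt(3)*sqrt(49))*1944 = (-145 + sqrt(3)*7)*1944 = (-145 + 7*sqrt(3))*1944 = -281880 + 13608*sqrt(3)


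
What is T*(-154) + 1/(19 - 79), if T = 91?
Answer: -840841/60 ≈ -14014.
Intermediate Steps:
T*(-154) + 1/(19 - 79) = 91*(-154) + 1/(19 - 79) = -14014 + 1/(-60) = -14014 - 1/60 = -840841/60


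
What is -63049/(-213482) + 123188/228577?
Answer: 40709971889/48797075114 ≈ 0.83427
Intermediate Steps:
-63049/(-213482) + 123188/228577 = -63049*(-1/213482) + 123188*(1/228577) = 63049/213482 + 123188/228577 = 40709971889/48797075114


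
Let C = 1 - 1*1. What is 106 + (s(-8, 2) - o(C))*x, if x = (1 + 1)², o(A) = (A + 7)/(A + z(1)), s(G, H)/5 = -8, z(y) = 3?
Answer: -190/3 ≈ -63.333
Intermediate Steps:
s(G, H) = -40 (s(G, H) = 5*(-8) = -40)
C = 0 (C = 1 - 1 = 0)
o(A) = (7 + A)/(3 + A) (o(A) = (A + 7)/(A + 3) = (7 + A)/(3 + A))
x = 4 (x = 2² = 4)
106 + (s(-8, 2) - o(C))*x = 106 + (-40 - (7 + 0)/(3 + 0))*4 = 106 + (-40 - 7/3)*4 = 106 - 127/3*4 = 106 - 508/3 = -190/3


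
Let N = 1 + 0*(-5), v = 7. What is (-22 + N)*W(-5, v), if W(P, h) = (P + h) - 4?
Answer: 42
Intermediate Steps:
N = 1 (N = 1 + 0 = 1)
W(P, h) = -4 + P + h
(-22 + N)*W(-5, v) = (-22 + 1)*(-4 - 5 + 7) = -21*(-2) = 42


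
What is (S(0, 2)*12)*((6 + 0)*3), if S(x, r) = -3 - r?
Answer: -1080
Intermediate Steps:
(S(0, 2)*12)*((6 + 0)*3) = ((-3 - 1*2)*12)*((6 + 0)*3) = ((-3 - 2)*12)*(6*3) = -5*12*18 = -60*18 = -1080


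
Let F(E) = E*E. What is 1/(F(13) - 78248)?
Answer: -1/78079 ≈ -1.2808e-5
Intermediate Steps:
F(E) = E**2
1/(F(13) - 78248) = 1/(13**2 - 78248) = 1/(169 - 78248) = 1/(-78079) = -1/78079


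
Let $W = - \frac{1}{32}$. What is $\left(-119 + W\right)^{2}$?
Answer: $\frac{14508481}{1024} \approx 14168.0$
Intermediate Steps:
$W = - \frac{1}{32}$ ($W = \left(-1\right) \frac{1}{32} = - \frac{1}{32} \approx -0.03125$)
$\left(-119 + W\right)^{2} = \left(-119 - \frac{1}{32}\right)^{2} = \left(- \frac{3809}{32}\right)^{2} = \frac{14508481}{1024}$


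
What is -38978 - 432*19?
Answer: -47186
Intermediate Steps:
-38978 - 432*19 = -38978 - 8208 = -47186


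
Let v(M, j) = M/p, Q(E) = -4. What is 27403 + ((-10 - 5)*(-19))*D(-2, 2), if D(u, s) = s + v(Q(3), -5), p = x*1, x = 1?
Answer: 26833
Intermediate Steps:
p = 1 (p = 1*1 = 1)
v(M, j) = M (v(M, j) = M/1 = M*1 = M)
D(u, s) = -4 + s (D(u, s) = s - 4 = -4 + s)
27403 + ((-10 - 5)*(-19))*D(-2, 2) = 27403 + ((-10 - 5)*(-19))*(-4 + 2) = 27403 - 15*(-19)*(-2) = 27403 + 285*(-2) = 27403 - 570 = 26833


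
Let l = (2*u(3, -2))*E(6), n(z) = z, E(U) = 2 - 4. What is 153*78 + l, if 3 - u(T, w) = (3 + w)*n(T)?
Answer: 11934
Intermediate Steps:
E(U) = -2
u(T, w) = 3 - T*(3 + w) (u(T, w) = 3 - (3 + w)*T = 3 - T*(3 + w))
l = 0 (l = (2*(3 - 3*3 - 1*3*(-2)))*(-2) = (2*(3 - 9 + 6))*(-2) = (2*0)*(-2) = 0*(-2) = 0)
153*78 + l = 153*78 + 0 = 11934 + 0 = 11934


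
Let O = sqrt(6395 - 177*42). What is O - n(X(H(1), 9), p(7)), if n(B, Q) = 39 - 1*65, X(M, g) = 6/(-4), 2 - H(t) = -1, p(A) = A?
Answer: 26 + I*sqrt(1039) ≈ 26.0 + 32.234*I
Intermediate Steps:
H(t) = 3 (H(t) = 2 - 1*(-1) = 2 + 1 = 3)
X(M, g) = -3/2 (X(M, g) = 6*(-1/4) = -3/2)
n(B, Q) = -26 (n(B, Q) = 39 - 65 = -26)
O = I*sqrt(1039) (O = sqrt(6395 - 7434) = sqrt(-1039) = I*sqrt(1039) ≈ 32.234*I)
O - n(X(H(1), 9), p(7)) = I*sqrt(1039) - 1*(-26) = I*sqrt(1039) + 26 = 26 + I*sqrt(1039)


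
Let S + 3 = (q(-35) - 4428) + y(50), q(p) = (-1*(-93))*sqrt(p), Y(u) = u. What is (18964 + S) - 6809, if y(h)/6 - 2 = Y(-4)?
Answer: 7712 + 93*I*sqrt(35) ≈ 7712.0 + 550.2*I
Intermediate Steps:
y(h) = -12 (y(h) = 12 + 6*(-4) = 12 - 24 = -12)
q(p) = 93*sqrt(p)
S = -4443 + 93*I*sqrt(35) (S = -3 + ((93*sqrt(-35) - 4428) - 12) = -3 + ((93*(I*sqrt(35)) - 4428) - 12) = -3 + ((93*I*sqrt(35) - 4428) - 12) = -3 + ((-4428 + 93*I*sqrt(35)) - 12) = -3 + (-4440 + 93*I*sqrt(35)) = -4443 + 93*I*sqrt(35) ≈ -4443.0 + 550.2*I)
(18964 + S) - 6809 = (18964 + (-4443 + 93*I*sqrt(35))) - 6809 = (14521 + 93*I*sqrt(35)) - 6809 = 7712 + 93*I*sqrt(35)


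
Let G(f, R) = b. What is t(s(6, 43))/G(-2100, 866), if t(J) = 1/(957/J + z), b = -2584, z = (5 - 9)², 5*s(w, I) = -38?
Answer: 1/284036 ≈ 3.5207e-6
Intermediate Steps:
s(w, I) = -38/5 (s(w, I) = (⅕)*(-38) = -38/5)
z = 16 (z = (-4)² = 16)
t(J) = 1/(16 + 957/J) (t(J) = 1/(957/J + 16) = 1/(16 + 957/J))
G(f, R) = -2584
t(s(6, 43))/G(-2100, 866) = -38/(5*(957 + 16*(-38/5)))/(-2584) = -38/(5*(957 - 608/5))*(-1/2584) = -38/(5*4177/5)*(-1/2584) = -38/5*5/4177*(-1/2584) = -38/4177*(-1/2584) = 1/284036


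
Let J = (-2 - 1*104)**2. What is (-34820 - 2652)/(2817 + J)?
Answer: -37472/14053 ≈ -2.6665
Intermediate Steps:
J = 11236 (J = (-2 - 104)**2 = (-106)**2 = 11236)
(-34820 - 2652)/(2817 + J) = (-34820 - 2652)/(2817 + 11236) = -37472/14053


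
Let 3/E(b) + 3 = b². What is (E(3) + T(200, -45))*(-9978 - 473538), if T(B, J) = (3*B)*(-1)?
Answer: 289867842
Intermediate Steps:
E(b) = 3/(-3 + b²)
T(B, J) = -3*B
(E(3) + T(200, -45))*(-9978 - 473538) = (3/(-3 + 3²) - 3*200)*(-9978 - 473538) = (3/(-3 + 9) - 600)*(-483516) = (3/6 - 600)*(-483516) = (3*(⅙) - 600)*(-483516) = (½ - 600)*(-483516) = -1199/2*(-483516) = 289867842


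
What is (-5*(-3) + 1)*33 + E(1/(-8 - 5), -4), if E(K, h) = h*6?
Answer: 504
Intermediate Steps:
E(K, h) = 6*h
(-5*(-3) + 1)*33 + E(1/(-8 - 5), -4) = (-5*(-3) + 1)*33 + 6*(-4) = (15 + 1)*33 - 24 = 16*33 - 24 = 528 - 24 = 504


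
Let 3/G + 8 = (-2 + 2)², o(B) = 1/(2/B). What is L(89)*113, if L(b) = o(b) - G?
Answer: 40567/8 ≈ 5070.9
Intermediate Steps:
o(B) = B/2
G = -3/8 (G = 3/(-8 + (-2 + 2)²) = 3/(-8 + 0²) = 3/(-8 + 0) = 3/(-8) = 3*(-⅛) = -3/8 ≈ -0.37500)
L(b) = 3/8 + b/2 (L(b) = b/2 - 1*(-3/8) = b/2 + 3/8 = 3/8 + b/2)
L(89)*113 = (3/8 + (½)*89)*113 = (3/8 + 89/2)*113 = (359/8)*113 = 40567/8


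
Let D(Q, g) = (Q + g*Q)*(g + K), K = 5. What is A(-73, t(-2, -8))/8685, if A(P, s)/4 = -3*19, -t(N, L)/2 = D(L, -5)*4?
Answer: -76/2895 ≈ -0.026252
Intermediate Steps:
D(Q, g) = (5 + g)*(Q + Q*g) (D(Q, g) = (Q + g*Q)*(g + 5) = (Q + Q*g)*(5 + g) = (5 + g)*(Q + Q*g))
t(N, L) = 0 (t(N, L) = -2*L*(5 + (-5)² + 6*(-5))*4 = -2*L*(5 + 25 - 30)*4 = -2*L*0*4 = -0*4 = -2*0 = 0)
A(P, s) = -228 (A(P, s) = 4*(-3*19) = 4*(-57) = -228)
A(-73, t(-2, -8))/8685 = -228/8685 = -228*1/8685 = -76/2895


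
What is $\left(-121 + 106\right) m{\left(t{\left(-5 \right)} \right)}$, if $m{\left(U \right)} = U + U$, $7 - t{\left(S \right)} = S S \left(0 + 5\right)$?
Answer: $3540$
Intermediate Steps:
$t{\left(S \right)} = 7 - 5 S^{2}$ ($t{\left(S \right)} = 7 - S S \left(0 + 5\right) = 7 - S^{2} \cdot 5 = 7 - 5 S^{2}$)
$m{\left(U \right)} = 2 U$
$\left(-121 + 106\right) m{\left(t{\left(-5 \right)} \right)} = \left(-121 + 106\right) 2 \left(7 - 5 \left(-5\right)^{2}\right) = - 15 \cdot 2 \left(7 - 125\right) = - 15 \cdot 2 \left(-118\right) = \left(-15\right) \left(-236\right) = 3540$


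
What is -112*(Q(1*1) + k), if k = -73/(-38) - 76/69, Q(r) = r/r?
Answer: -267176/1311 ≈ -203.80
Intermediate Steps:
Q(r) = 1
k = 2149/2622 (k = -73*(-1/38) - 76*1/69 = 73/38 - 76/69 = 2149/2622 ≈ 0.81960)
-112*(Q(1*1) + k) = -112*(1 + 2149/2622) = -112*4771/2622 = -267176/1311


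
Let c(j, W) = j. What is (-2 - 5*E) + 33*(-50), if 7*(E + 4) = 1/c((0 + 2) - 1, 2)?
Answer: -11429/7 ≈ -1632.7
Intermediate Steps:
E = -27/7 (E = -4 + 1/(7*((0 + 2) - 1)) = -4 + 1/(7*(2 - 1)) = -4 + (⅐)/1 = -4 + (⅐)*1 = -4 + ⅐ = -27/7 ≈ -3.8571)
(-2 - 5*E) + 33*(-50) = (-2 - 5*(-27/7)) + 33*(-50) = (-2 + 135/7) - 1650 = 121/7 - 1650 = -11429/7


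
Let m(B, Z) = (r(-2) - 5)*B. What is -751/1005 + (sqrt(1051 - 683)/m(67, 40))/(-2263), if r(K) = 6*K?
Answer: -751/1005 + 4*sqrt(23)/2577557 ≈ -0.74726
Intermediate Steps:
m(B, Z) = -17*B (m(B, Z) = (6*(-2) - 5)*B = (-12 - 5)*B = -17*B)
-751/1005 + (sqrt(1051 - 683)/m(67, 40))/(-2263) = -751/1005 + (sqrt(1051 - 683)/((-17*67)))/(-2263) = -751*1/1005 + (sqrt(368)/(-1139))*(-1/2263) = -751/1005 + ((4*sqrt(23))*(-1/1139))*(-1/2263) = -751/1005 - 4*sqrt(23)/1139*(-1/2263) = -751/1005 + 4*sqrt(23)/2577557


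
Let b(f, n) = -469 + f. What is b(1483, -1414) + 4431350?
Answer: 4432364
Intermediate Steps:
b(1483, -1414) + 4431350 = (-469 + 1483) + 4431350 = 1014 + 4431350 = 4432364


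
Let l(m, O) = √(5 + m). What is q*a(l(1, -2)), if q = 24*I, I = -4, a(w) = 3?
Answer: -288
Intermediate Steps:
q = -96 (q = 24*(-4) = -96)
q*a(l(1, -2)) = -96*3 = -288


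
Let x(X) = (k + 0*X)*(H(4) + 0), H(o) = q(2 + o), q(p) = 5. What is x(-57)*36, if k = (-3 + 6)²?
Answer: 1620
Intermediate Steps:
k = 9 (k = 3² = 9)
H(o) = 5
x(X) = 45 (x(X) = (9 + 0*X)*(5 + 0) = (9 + 0)*5 = 9*5 = 45)
x(-57)*36 = 45*36 = 1620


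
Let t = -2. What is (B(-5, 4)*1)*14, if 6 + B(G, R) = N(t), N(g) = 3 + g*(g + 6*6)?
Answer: -994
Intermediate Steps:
N(g) = 3 + g*(36 + g) (N(g) = 3 + g*(g + 36) = 3 + g*(36 + g))
B(G, R) = -71 (B(G, R) = -6 + (3 + (-2)**2 + 36*(-2)) = -6 + (3 + 4 - 72) = -6 - 65 = -71)
(B(-5, 4)*1)*14 = -71*1*14 = -71*14 = -994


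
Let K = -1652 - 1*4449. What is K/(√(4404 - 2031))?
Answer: -6101*√2373/2373 ≈ -125.24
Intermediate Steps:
K = -6101 (K = -1652 - 4449 = -6101)
K/(√(4404 - 2031)) = -6101/√(4404 - 2031) = -6101*√2373/2373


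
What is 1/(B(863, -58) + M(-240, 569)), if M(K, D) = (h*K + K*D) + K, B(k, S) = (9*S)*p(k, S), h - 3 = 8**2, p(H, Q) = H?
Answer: -1/603366 ≈ -1.6574e-6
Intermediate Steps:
h = 67 (h = 3 + 8**2 = 3 + 64 = 67)
B(k, S) = 9*S*k (B(k, S) = (9*S)*k = 9*S*k)
M(K, D) = 68*K + D*K (M(K, D) = (67*K + K*D) + K = (67*K + D*K) + K = 68*K + D*K)
1/(B(863, -58) + M(-240, 569)) = 1/(9*(-58)*863 - 240*(68 + 569)) = 1/(-450486 - 240*637) = 1/(-450486 - 152880) = 1/(-603366) = -1/603366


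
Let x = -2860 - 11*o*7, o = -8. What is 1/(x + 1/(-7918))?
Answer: -7918/17767993 ≈ -0.00044563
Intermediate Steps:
x = -2244 (x = -2860 - 11*(-8)*7 = -2860 - (-88)*7 = -2860 - 1*(-616) = -2860 + 616 = -2244)
1/(x + 1/(-7918)) = 1/(-2244 + 1/(-7918)) = 1/(-2244 - 1/7918) = 1/(-17767993/7918) = -7918/17767993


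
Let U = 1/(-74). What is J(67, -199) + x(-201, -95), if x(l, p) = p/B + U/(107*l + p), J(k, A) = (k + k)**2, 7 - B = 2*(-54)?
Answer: 660150769035/36766604 ≈ 17955.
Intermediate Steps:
U = -1/74 ≈ -0.013514
B = 115 (B = 7 - 2*(-54) = 7 - 1*(-108) = 7 + 108 = 115)
J(k, A) = 4*k**2 (J(k, A) = (2*k)**2 = 4*k**2)
x(l, p) = -1/(74*(p + 107*l)) + p/115 (x(l, p) = p/115 - 1/(74*(107*l + p)) = p*(1/115) - 1/(74*(p + 107*l)) = p/115 - 1/(74*(p + 107*l)) = -1/(74*(p + 107*l)) + p/115)
J(67, -199) + x(-201, -95) = 4*67**2 + (-115 + 74*(-95)**2 + 7918*(-201)*(-95))/(8510*(-95 + 107*(-201))) = 4*4489 + (-115 + 74*9025 + 151194210)/(8510*(-95 - 21507)) = 17956 + (1/8510)*(-115 + 667850 + 151194210)/(-21602) = 17956 + (1/8510)*(-1/21602)*151861945 = 17956 - 30372389/36766604 = 660150769035/36766604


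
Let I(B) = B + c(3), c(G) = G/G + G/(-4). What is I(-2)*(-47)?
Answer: 329/4 ≈ 82.250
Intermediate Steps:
c(G) = 1 - G/4 (c(G) = 1 + G*(-¼) = 1 - G/4)
I(B) = ¼ + B (I(B) = B + (1 - ¼*3) = B + (1 - ¾) = B + ¼ = ¼ + B)
I(-2)*(-47) = (¼ - 2)*(-47) = -7/4*(-47) = 329/4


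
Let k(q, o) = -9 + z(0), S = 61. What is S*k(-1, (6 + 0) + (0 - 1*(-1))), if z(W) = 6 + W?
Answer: -183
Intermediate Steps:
k(q, o) = -3 (k(q, o) = -9 + (6 + 0) = -9 + 6 = -3)
S*k(-1, (6 + 0) + (0 - 1*(-1))) = 61*(-3) = -183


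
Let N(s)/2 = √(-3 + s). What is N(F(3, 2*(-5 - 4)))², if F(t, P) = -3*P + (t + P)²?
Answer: 1104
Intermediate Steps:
F(t, P) = (P + t)² - 3*P (F(t, P) = -3*P + (P + t)² = (P + t)² - 3*P)
N(s) = 2*√(-3 + s)
N(F(3, 2*(-5 - 4)))² = (2*√(-3 + ((2*(-5 - 4) + 3)² - 6*(-5 - 4))))² = (2*√(-3 + ((2*(-9) + 3)² - 6*(-9))))² = (2*√(-3 + ((-18 + 3)² - 3*(-18))))² = (2*√(-3 + ((-15)² + 54)))² = (2*√(-3 + (225 + 54)))² = (2*√(-3 + 279))² = (2*√276)² = (2*(2*√69))² = (4*√69)² = 1104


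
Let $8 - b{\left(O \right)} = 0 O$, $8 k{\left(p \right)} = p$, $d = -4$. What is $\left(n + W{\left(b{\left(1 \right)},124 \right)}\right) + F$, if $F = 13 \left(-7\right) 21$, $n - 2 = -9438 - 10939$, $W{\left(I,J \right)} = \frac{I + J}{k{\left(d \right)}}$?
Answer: $-22550$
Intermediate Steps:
$k{\left(p \right)} = \frac{p}{8}$
$b{\left(O \right)} = 8$ ($b{\left(O \right)} = 8 - 0 O = 8 - 0 = 8 + 0 = 8$)
$W{\left(I,J \right)} = - 2 I - 2 J$ ($W{\left(I,J \right)} = \frac{I + J}{\frac{1}{8} \left(-4\right)} = \frac{I + J}{- \frac{1}{2}} = \left(I + J\right) \left(-2\right) = - 2 I - 2 J$)
$n = -20375$ ($n = 2 - 20377 = -20375$)
$F = -1911$ ($F = \left(-91\right) 21 = -1911$)
$\left(n + W{\left(b{\left(1 \right)},124 \right)}\right) + F = \left(-20375 - 264\right) - 1911 = -20639 - 1911 = -22550$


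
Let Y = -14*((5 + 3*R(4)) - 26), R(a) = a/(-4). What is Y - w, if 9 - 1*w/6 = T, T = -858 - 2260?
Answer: -18426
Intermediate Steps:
R(a) = -a/4 (R(a) = a*(-¼) = -a/4)
T = -3118
w = 18762 (w = 54 - 6*(-3118) = 54 + 18708 = 18762)
Y = 336 (Y = -14*((5 + 3*(-¼*4)) - 26) = -14*((5 + 3*(-1)) - 26) = -14*((5 - 3) - 26) = -14*(2 - 26) = -14*(-24) = 336)
Y - w = 336 - 1*18762 = 336 - 18762 = -18426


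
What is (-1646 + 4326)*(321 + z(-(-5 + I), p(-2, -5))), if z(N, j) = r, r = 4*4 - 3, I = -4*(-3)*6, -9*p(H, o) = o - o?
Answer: 895120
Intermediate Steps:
p(H, o) = 0 (p(H, o) = -(o - o)/9 = -⅑*0 = 0)
I = 72 (I = 12*6 = 72)
r = 13 (r = 16 - 3 = 13)
z(N, j) = 13
(-1646 + 4326)*(321 + z(-(-5 + I), p(-2, -5))) = (-1646 + 4326)*(321 + 13) = 2680*334 = 895120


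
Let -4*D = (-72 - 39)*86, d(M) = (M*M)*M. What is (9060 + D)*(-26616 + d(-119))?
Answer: -39187665075/2 ≈ -1.9594e+10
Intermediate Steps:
d(M) = M³ (d(M) = M²*M = M³)
D = 4773/2 (D = -(-72 - 39)*86/4 = -(-111)*86/4 = -¼*(-9546) = 4773/2 ≈ 2386.5)
(9060 + D)*(-26616 + d(-119)) = (9060 + 4773/2)*(-26616 + (-119)³) = 22893*(-26616 - 1685159)/2 = (22893/2)*(-1711775) = -39187665075/2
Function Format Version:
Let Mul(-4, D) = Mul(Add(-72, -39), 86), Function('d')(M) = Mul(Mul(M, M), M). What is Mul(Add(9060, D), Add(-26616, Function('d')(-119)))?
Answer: Rational(-39187665075, 2) ≈ -1.9594e+10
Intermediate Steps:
Function('d')(M) = Pow(M, 3) (Function('d')(M) = Mul(Pow(M, 2), M) = Pow(M, 3))
D = Rational(4773, 2) (D = Mul(Rational(-1, 4), Mul(Add(-72, -39), 86)) = Mul(Rational(-1, 4), Mul(-111, 86)) = Mul(Rational(-1, 4), -9546) = Rational(4773, 2) ≈ 2386.5)
Mul(Add(9060, D), Add(-26616, Function('d')(-119))) = Mul(Add(9060, Rational(4773, 2)), Add(-26616, Pow(-119, 3))) = Mul(Rational(22893, 2), Add(-26616, -1685159)) = Mul(Rational(22893, 2), -1711775) = Rational(-39187665075, 2)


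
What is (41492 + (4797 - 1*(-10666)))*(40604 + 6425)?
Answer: 2678536695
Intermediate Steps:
(41492 + (4797 - 1*(-10666)))*(40604 + 6425) = (41492 + (4797 + 10666))*47029 = (41492 + 15463)*47029 = 56955*47029 = 2678536695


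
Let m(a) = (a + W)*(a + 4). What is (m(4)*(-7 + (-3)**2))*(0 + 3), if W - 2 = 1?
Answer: 336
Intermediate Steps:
W = 3 (W = 2 + 1 = 3)
m(a) = (3 + a)*(4 + a) (m(a) = (a + 3)*(a + 4) = (3 + a)*(4 + a))
(m(4)*(-7 + (-3)**2))*(0 + 3) = ((12 + 4**2 + 7*4)*(-7 + (-3)**2))*(0 + 3) = ((12 + 16 + 28)*(-7 + 9))*3 = (56*2)*3 = 112*3 = 336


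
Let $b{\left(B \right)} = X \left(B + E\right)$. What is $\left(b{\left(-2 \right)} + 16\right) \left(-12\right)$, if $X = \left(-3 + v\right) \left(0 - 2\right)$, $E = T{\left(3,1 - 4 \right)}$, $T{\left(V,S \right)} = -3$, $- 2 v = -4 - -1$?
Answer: $-12$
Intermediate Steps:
$v = \frac{3}{2}$ ($v = - \frac{-4 - -1}{2} = - \frac{-4 + 1}{2} = \left(- \frac{1}{2}\right) \left(-3\right) = \frac{3}{2} \approx 1.5$)
$E = -3$
$X = 3$ ($X = \left(-3 + \frac{3}{2}\right) \left(0 - 2\right) = \left(- \frac{3}{2}\right) \left(-2\right) = 3$)
$b{\left(B \right)} = -9 + 3 B$ ($b{\left(B \right)} = 3 \left(B - 3\right) = 3 \left(-3 + B\right) = -9 + 3 B$)
$\left(b{\left(-2 \right)} + 16\right) \left(-12\right) = \left(\left(-9 + 3 \left(-2\right)\right) + 16\right) \left(-12\right) = \left(\left(-9 - 6\right) + 16\right) \left(-12\right) = \left(-15 + 16\right) \left(-12\right) = 1 \left(-12\right) = -12$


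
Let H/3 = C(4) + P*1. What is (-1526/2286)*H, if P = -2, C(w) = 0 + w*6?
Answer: -16786/381 ≈ -44.058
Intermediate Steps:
C(w) = 6*w (C(w) = 0 + 6*w = 6*w)
H = 66 (H = 3*(6*4 - 2*1) = 3*(24 - 2) = 3*22 = 66)
(-1526/2286)*H = -1526/2286*66 = -1526*1/2286*66 = -763/1143*66 = -16786/381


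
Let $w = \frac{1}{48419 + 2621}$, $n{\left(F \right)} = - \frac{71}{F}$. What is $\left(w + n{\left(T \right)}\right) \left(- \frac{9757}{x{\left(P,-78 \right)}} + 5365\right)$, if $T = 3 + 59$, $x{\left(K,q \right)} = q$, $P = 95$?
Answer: $- \frac{258633263601}{41138240} \approx -6286.9$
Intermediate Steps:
$T = 62$
$w = \frac{1}{51040} \approx 1.9592 \cdot 10^{-5}$
$\left(w + n{\left(T \right)}\right) \left(- \frac{9757}{x{\left(P,-78 \right)}} + 5365\right) = \left(\frac{1}{51040} - \frac{71}{62}\right) \left(- \frac{9757}{-78} + 5365\right) = \left(\frac{1}{51040} - \frac{71}{62}\right) \left(\left(-9757\right) \left(- \frac{1}{78}\right) + 5365\right) = \left(\frac{1}{51040} - \frac{71}{62}\right) \left(\frac{9757}{78} + 5365\right) = \left(- \frac{1811889}{1582240}\right) \frac{428227}{78} = - \frac{258633263601}{41138240}$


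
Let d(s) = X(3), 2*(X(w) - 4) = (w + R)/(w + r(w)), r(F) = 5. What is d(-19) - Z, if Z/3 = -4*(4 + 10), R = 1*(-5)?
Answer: 1375/8 ≈ 171.88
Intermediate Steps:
R = -5
Z = -168 (Z = 3*(-4*(4 + 10)) = 3*(-4*14) = 3*(-56) = -168)
X(w) = 4 + (-5 + w)/(2*(5 + w)) (X(w) = 4 + ((w - 5)/(w + 5))/2 = 4 + ((-5 + w)/(5 + w))/2 = 4 + (-5 + w)/(2*(5 + w)))
d(s) = 31/8 (d(s) = (35 + 9*3)/(2*(5 + 3)) = (½)*(35 + 27)/8 = (½)*(⅛)*62 = 31/8)
d(-19) - Z = 31/8 - 1*(-168) = 31/8 + 168 = 1375/8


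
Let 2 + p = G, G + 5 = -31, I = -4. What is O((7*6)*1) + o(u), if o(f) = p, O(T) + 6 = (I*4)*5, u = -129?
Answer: -124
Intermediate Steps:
O(T) = -86 (O(T) = -6 - 4*4*5 = -6 - 16*5 = -6 - 80 = -86)
G = -36 (G = -5 - 31 = -36)
p = -38 (p = -2 - 36 = -38)
o(f) = -38
O((7*6)*1) + o(u) = -86 - 38 = -124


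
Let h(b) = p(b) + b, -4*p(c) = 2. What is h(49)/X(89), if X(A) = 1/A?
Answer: 8633/2 ≈ 4316.5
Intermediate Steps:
p(c) = -½ (p(c) = -¼*2 = -½)
h(b) = -½ + b
h(49)/X(89) = (-½ + 49)/(1/89) = 97/(2*(1/89)) = (97/2)*89 = 8633/2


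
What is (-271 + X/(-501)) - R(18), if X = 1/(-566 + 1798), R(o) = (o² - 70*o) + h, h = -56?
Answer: 445024271/617232 ≈ 721.00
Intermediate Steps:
R(o) = -56 + o² - 70*o (R(o) = (o² - 70*o) - 56 = -56 + o² - 70*o)
X = 1/1232 ≈ 0.00081169
(-271 + X/(-501)) - R(18) = (-271 + (1/1232)/(-501)) - (-56 + 18² - 70*18) = (-271 + (1/1232)*(-1/501)) - (-56 + 324 - 1260) = (-271 - 1/617232) - 1*(-992) = -167269873/617232 + 992 = 445024271/617232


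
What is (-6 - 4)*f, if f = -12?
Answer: 120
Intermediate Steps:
(-6 - 4)*f = (-6 - 4)*(-12) = -10*(-12) = 120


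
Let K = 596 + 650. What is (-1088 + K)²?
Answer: 24964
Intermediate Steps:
K = 1246
(-1088 + K)² = (-1088 + 1246)² = 158² = 24964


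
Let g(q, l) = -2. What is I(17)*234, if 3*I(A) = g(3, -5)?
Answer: -156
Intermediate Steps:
I(A) = -2/3 (I(A) = (1/3)*(-2) = -2/3)
I(17)*234 = -2/3*234 = -156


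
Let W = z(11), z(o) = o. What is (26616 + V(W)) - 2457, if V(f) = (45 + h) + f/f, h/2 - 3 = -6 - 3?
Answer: 24193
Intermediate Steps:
h = -12 (h = 6 + 2*(-6 - 3) = 6 + 2*(-9) = 6 - 18 = -12)
W = 11
V(f) = 34 (V(f) = (45 - 12) + f/f = 33 + 1 = 34)
(26616 + V(W)) - 2457 = (26616 + 34) - 2457 = 26650 - 2457 = 24193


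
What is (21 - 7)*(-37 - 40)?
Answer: -1078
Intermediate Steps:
(21 - 7)*(-37 - 40) = 14*(-77) = -1078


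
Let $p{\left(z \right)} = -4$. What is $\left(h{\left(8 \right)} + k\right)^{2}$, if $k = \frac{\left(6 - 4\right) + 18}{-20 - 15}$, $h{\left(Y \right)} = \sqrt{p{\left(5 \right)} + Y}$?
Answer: $\frac{100}{49} \approx 2.0408$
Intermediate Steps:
$h{\left(Y \right)} = \sqrt{-4 + Y}$
$k = - \frac{4}{7}$ ($k = \frac{2 + 18}{-35} = 20 \left(- \frac{1}{35}\right) = - \frac{4}{7} \approx -0.57143$)
$\left(h{\left(8 \right)} + k\right)^{2} = \left(\sqrt{-4 + 8} - \frac{4}{7}\right)^{2} = \left(\sqrt{4} - \frac{4}{7}\right)^{2} = \left(2 - \frac{4}{7}\right)^{2} = \left(\frac{10}{7}\right)^{2} = \frac{100}{49}$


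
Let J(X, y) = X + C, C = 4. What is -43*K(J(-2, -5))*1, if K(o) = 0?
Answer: 0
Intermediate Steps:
J(X, y) = 4 + X (J(X, y) = X + 4 = 4 + X)
-43*K(J(-2, -5))*1 = -43*0*1 = 0*1 = 0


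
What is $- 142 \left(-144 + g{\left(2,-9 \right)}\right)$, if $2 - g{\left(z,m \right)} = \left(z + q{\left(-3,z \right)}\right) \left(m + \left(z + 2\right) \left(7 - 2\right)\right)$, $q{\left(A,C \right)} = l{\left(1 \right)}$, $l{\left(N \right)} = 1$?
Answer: $24850$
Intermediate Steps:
$q{\left(A,C \right)} = 1$
$g{\left(z,m \right)} = 2 - \left(1 + z\right) \left(10 + m + 5 z\right)$ ($g{\left(z,m \right)} = 2 - \left(z + 1\right) \left(m + \left(z + 2\right) \left(7 - 2\right)\right) = 2 - \left(1 + z\right) \left(m + \left(2 + z\right) 5\right) = 2 - \left(1 + z\right) \left(m + \left(10 + 5 z\right)\right) = 2 - \left(1 + z\right) \left(10 + m + 5 z\right)$)
$- 142 \left(-144 + g{\left(2,-9 \right)}\right) = - 142 \left(-144 - \left(29 - 18 + 20\right)\right) = - 142 \left(-144 - 31\right) = \left(-142\right) \left(-175\right) = 24850$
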